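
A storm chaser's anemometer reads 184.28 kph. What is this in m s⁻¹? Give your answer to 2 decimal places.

51.19 m/s

1 km/h = 0.277778 m/s, so 184.28 × 0.277778 = 51.19 m/s.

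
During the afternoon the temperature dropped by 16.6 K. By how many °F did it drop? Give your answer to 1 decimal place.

For a temperature change the 32° offset cancels: Δ°F = 16.6 × 1.8 = 29.9 °F.

29.9 °F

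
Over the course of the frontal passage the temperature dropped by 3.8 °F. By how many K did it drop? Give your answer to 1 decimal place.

For a temperature change the 32° offset cancels: ΔK = 3.8 × 0.5556 = 2.1 K.

2.1 K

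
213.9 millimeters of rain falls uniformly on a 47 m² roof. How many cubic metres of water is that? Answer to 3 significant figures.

1 mm over 1 m² is 1 L, so volume = 213.9 × 47 = 10053.3 L = 10.1 m³.

10.1 cubic metres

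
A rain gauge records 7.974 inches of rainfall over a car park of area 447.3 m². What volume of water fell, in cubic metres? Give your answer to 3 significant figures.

90.6 cubic metres

Depth: 7.974 in × 25.4 = 202.5396 mm.
1 mm over 1 m² is 1 L, so volume = 202.5396 × 447.3 = 90595.963 L = 90.6 m³.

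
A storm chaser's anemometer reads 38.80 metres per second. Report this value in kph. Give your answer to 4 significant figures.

139.7 km/h

1 m/s = 3.6 km/h, so 38.80 × 3.6 = 139.7 km/h.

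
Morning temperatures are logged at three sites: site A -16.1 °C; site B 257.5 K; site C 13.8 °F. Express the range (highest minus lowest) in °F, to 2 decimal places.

site B: 257.5 K = -15.650 °C.
site C: 13.8 °F = -10.111 °C.
Spread: (-10.111) − (-16.100) = 5.989 °C = 10.78 °F.

10.78 °F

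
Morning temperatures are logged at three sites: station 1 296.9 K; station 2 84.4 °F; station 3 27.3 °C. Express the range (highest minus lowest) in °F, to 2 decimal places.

9.65 °F

station 1: 296.9 K = 23.750 °C.
station 2: 84.4 °F = 29.111 °C.
Spread: 29.111 − 23.750 = 5.361 °C = 9.65 °F.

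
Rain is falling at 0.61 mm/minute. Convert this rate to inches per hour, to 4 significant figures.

0.61 mm/minute × 0.0393701 in/mm × 60 minute/hour = 1.441 in/hour.

1.441 in/hour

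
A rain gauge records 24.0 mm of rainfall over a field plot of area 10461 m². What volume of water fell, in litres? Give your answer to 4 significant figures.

1 mm over 1 m² is 1 L, so volume = 24 × 10461 = 251064 L ≈ 251100 L.

251100 litres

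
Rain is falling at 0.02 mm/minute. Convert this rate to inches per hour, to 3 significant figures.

0.0472 in/hour

0.02 mm/minute × 0.0393701 in/mm × 60 minute/hour = 0.0472 in/hour.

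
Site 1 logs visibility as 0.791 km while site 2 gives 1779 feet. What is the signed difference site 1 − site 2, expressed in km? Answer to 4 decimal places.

0.2488 km

site 2: 1779 ft = 0.542239 km.
Difference: 0.791000 − 0.542239 = 0.2488 km.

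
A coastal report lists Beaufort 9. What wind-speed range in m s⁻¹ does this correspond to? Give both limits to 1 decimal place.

Beaufort 9 (strong gale) spans 20.8–24.4 m/s.

20.8 to 24.4 m/s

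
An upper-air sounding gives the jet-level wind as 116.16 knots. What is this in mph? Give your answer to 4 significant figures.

1 kt = 1.15078 mph, so 116.16 × 1.15078 = 133.7 mph.

133.7 mph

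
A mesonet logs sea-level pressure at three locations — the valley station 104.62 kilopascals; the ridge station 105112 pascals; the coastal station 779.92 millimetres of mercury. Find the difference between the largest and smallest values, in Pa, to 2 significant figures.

1100 Pa

the valley station: 104.62 kPa = 104620.00 Pa.
the coastal station: 779.92 mmHg = 103980.80 Pa.
Spread: 105112.00 − 103980.80 = 1100 Pa.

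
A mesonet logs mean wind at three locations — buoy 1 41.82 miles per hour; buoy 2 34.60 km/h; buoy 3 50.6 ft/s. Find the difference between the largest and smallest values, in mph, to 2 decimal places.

buoy 2: 34.60 km/h = 21.4994 mph.
buoy 3: 50.6 ft/s = 34.5000 mph.
Spread: 41.8200 − 21.4994 = 20.32 mph.

20.32 mph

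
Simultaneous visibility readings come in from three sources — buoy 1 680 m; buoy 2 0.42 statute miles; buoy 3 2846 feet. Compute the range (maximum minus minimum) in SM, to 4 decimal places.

0.1190 SM

buoy 1: 680 m = 0.422532 SM.
buoy 3: 2846 ft = 0.539015 SM.
Spread: 0.539015 − 0.420000 = 0.1190 SM.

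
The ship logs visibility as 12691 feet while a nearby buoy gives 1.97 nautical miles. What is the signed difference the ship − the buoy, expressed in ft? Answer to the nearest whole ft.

the buoy: 1.97 nmi = 11969.95 ft.
Difference: 12691.00 − 11969.95 = 721 ft.

721 ft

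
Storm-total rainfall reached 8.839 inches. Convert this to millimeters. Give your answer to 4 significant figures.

1 in = 25.4 mm, so 8.839 × 25.4 = 224.5 mm.

224.5 mm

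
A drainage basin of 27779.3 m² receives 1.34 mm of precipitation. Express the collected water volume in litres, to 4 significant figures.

37220 litres

1 mm over 1 m² is 1 L, so volume = 1.34 × 27779.3 = 37224.262 L ≈ 37220 L.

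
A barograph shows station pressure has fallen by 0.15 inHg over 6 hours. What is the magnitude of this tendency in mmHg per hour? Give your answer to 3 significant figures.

0.15 inHg / 6 h × 25.4 mmHg/inHg = 0.635 mmHg/h.

0.635 mmHg per hour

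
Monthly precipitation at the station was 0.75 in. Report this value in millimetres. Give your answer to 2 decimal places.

19.05 mm

1 in = 25.4 mm, so 0.75 × 25.4 = 19.05 mm.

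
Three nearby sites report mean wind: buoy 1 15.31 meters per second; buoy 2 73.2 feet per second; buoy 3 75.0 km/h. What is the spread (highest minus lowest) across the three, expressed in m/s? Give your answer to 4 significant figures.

7.001 m/s

buoy 2: 73.2 ft/s = 22.31136 m/s.
buoy 3: 75.0 km/h = 20.83333 m/s.
Spread: 22.31136 − 15.31000 = 7.001 m/s.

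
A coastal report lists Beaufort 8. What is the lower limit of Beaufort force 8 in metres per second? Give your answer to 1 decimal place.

Beaufort 8 (gale) spans 17.2–20.7 m/s.

17.2 m/s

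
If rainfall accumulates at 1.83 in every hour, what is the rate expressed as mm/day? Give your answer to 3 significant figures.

1.83 in/hour × 25.4 mm/in × 24 hour/day = 1120 mm/day.

1120 mm/day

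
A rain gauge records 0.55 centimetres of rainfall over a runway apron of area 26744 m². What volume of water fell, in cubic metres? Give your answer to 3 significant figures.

147 cubic metres

Depth: 0.55 cm × 10 = 5.5 mm.
1 mm over 1 m² is 1 L, so volume = 5.5 × 26744 = 147092 L = 147 m³.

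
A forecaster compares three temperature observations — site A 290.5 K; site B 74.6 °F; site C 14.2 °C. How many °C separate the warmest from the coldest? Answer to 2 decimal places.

9.47 °C

site A: 290.5 K = 17.350 °C.
site B: 74.6 °F = 23.667 °C.
Spread: 23.667 − 14.200 = 9.467 °C.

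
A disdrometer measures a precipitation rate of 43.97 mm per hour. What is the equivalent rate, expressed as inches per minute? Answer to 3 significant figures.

43.97 mm/hour × 0.0393701 in/mm × 0.0166667 hour/minute = 0.0289 in/minute.

0.0289 in/minute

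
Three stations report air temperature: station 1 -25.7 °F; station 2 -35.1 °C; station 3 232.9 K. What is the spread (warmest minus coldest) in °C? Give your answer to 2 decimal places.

station 1: -25.7 °F = -32.056 °C.
station 3: 232.9 K = -40.250 °C.
Spread: (-32.056) − (-40.250) = 8.194 °C.

8.19 °C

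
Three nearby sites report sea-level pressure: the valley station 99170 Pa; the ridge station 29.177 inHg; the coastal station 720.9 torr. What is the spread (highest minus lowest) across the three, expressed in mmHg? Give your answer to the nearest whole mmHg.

the valley station: 99170 Pa = 743.84 mmHg.
the ridge station: 29.177 inHg = 741.10 mmHg.
Spread: 743.84 − 720.90 = 23 mmHg.

23 mmHg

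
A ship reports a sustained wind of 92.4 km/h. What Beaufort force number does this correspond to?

92.4 km/h = 25.7 m/s, which is Beaufort 10 (storm, 24.5–28.4 m/s).

Beaufort force 10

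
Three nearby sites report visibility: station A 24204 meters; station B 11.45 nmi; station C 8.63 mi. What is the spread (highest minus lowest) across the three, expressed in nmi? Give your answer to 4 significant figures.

5.570 nmi

station A: 24204 m = 13.06911 nmi.
station C: 8.63 SM = 7.49926 nmi.
Spread: 13.06911 − 7.49926 = 5.570 nmi.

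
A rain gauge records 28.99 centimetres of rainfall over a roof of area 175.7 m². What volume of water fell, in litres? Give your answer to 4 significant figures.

Depth: 28.99 cm × 10 = 289.9 mm.
1 mm over 1 m² is 1 L, so volume = 289.9 × 175.7 = 50935.43 L ≈ 50940 L.

50940 litres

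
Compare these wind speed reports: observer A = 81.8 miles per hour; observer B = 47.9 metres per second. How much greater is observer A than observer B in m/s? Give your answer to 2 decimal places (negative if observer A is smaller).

observer A: 81.8 mph = 36.5679 m/s.
Difference: 36.5679 − 47.9000 = -11.33 m/s.

-11.33 m/s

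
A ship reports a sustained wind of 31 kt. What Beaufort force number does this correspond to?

31 kt lies in the Beaufort 7 band (near gale, 28–33 kt).

Beaufort force 7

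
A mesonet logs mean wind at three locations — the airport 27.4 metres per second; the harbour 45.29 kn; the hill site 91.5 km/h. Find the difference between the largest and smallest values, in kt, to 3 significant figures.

the airport: 27.4 m/s = 53.2613 kt.
the hill site: 91.5 km/h = 49.4060 kt.
Spread: 53.2613 − 45.2900 = 7.97 kt.

7.97 kt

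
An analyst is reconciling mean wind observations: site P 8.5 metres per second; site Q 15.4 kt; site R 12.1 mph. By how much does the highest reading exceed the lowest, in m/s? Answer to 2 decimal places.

site Q: 15.4 kt = 7.9224 m/s.
site R: 12.1 mph = 5.4092 m/s.
Spread: 8.5000 − 5.4092 = 3.09 m/s.

3.09 m/s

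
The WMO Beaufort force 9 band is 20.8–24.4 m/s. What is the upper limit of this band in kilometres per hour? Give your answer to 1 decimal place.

87.8 km/h

20.8–24.4 m/s × 3.6 = 74.9–87.8 km/h.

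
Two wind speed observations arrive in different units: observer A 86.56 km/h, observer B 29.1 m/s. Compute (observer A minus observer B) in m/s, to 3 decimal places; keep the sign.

-5.056 m/s

observer A: 86.56 km/h = 24.04444 m/s.
Difference: 24.04444 − 29.10000 = -5.056 m/s.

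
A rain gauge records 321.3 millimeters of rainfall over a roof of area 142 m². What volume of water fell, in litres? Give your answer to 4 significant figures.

1 mm over 1 m² is 1 L, so volume = 321.3 × 142 = 45624.6 L ≈ 45620 L.

45620 litres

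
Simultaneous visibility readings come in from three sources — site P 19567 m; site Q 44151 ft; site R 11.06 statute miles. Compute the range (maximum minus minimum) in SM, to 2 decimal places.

site P: 19567 m = 12.1584 SM.
site Q: 44151 ft = 8.3619 SM.
Spread: 12.1584 − 8.3619 = 3.80 SM.

3.80 SM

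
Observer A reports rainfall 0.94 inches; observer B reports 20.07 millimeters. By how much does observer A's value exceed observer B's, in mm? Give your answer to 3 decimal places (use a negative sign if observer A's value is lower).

observer A: 0.94 in = 23.87600 mm.
Difference: 23.87600 − 20.07000 = 3.806 mm.

3.806 mm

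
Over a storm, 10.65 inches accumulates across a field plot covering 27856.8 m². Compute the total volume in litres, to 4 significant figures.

7536000 litres

Depth: 10.65 in × 25.4 = 270.51 mm.
1 mm over 1 m² is 1 L, so volume = 270.51 × 27856.8 = 7535543 L ≈ 7536000 L.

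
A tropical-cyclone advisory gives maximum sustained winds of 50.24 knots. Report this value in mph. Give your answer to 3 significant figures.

1 kt = 1.15078 mph, so 50.24 × 1.15078 = 57.8 mph.

57.8 mph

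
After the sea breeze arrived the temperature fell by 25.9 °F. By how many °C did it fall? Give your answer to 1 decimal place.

For a temperature change the 32° offset cancels: Δ°C = 25.9 × 0.5556 = 14.4 °C.

14.4 °C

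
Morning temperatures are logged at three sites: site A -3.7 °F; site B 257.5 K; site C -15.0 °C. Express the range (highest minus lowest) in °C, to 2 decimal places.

site A: -3.7 °F = -19.833 °C.
site B: 257.5 K = -15.650 °C.
Spread: (-15.000) − (-19.833) = 4.833 °C.

4.83 °C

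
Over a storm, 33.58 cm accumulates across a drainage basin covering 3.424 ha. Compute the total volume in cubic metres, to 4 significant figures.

11500 cubic metres

Depth: 33.58 cm × 10 = 335.8 mm.
Area: 3.424 ha = 34240 m².
1 mm over 1 m² is 1 L, so volume = 335.8 × 34240 = 11497792 L = 11500 m³.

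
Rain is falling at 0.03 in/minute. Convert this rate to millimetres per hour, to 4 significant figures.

45.72 mm/hour

0.03 in/minute × 25.4 mm/in × 60 minute/hour = 45.72 mm/hour.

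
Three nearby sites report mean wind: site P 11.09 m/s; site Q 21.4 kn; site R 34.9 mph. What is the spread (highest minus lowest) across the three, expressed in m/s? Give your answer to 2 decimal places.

4.59 m/s

site Q: 21.4 kt = 11.0091 m/s.
site R: 34.9 mph = 15.6017 m/s.
Spread: 15.6017 − 11.0091 = 4.59 m/s.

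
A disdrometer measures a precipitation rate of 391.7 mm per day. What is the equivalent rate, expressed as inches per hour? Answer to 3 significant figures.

0.643 in/hour

391.7 mm/day × 0.0393701 in/mm × 0.0416667 day/hour = 0.643 in/hour.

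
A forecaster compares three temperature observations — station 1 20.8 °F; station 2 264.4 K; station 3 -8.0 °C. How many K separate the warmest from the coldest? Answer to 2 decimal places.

2.53 K

station 1: 20.8 °F = -6.222 °C.
station 2: 264.4 K = -8.750 °C.
Spread: (-6.222) − (-8.750) = 2.528 °C.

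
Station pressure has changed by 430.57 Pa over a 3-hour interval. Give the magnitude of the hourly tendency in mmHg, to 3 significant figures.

1.08 mmHg per hour

430.57 Pa / 3 h × 0.00750062 mmHg/Pa = 1.08 mmHg/h.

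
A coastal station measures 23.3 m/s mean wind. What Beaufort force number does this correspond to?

Beaufort force 9

23.3 m/s lies in the Beaufort 9 band (strong gale, 20.8–24.4 m/s).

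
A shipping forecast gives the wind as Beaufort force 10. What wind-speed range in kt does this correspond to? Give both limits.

Beaufort 10 (storm) spans 48–55 knots.

48 to 55 kt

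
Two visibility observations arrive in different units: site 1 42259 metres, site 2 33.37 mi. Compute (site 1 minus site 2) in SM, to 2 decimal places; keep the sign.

site 1: 42259 m = 26.2585 SM.
Difference: 26.2585 − 33.3700 = -7.11 SM.

-7.11 SM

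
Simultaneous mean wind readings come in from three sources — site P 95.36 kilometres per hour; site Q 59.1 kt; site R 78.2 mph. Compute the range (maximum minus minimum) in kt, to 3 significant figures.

site P: 95.36 km/h = 51.490 kt.
site R: 78.2 mph = 67.954 kt.
Spread: 67.954 − 51.490 = 16.5 kt.

16.5 kt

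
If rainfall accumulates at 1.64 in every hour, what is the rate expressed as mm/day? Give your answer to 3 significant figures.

1.64 in/hour × 25.4 mm/in × 24 hour/day = 1000 mm/day.

1000 mm/day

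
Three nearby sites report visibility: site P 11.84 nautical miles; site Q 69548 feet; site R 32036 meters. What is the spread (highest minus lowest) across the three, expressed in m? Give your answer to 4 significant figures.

10840 m

site P: 11.84 nmi = 21927.68 m.
site Q: 69548 ft = 21198.23 m.
Spread: 32036.00 − 21198.23 = 10840 m.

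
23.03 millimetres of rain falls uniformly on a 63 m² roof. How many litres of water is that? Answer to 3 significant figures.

1 mm over 1 m² is 1 L, so volume = 23.03 × 63 = 1450.89 L ≈ 1450 L.

1450 litres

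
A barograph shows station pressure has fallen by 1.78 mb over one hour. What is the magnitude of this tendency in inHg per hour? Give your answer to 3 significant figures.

1.78 mb / 1 h × 0.02953 inHg/mb = 0.0526 inHg/h.

0.0526 inHg per hour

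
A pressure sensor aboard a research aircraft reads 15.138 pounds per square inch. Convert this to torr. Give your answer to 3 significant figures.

1 psi = 51.7149 mmHg, so 15.138 × 51.7149 = 783 mmHg.

783 mmHg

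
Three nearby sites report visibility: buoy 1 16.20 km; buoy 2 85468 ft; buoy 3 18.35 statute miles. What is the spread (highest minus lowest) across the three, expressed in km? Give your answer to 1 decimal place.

buoy 2: 85468 ft = 26.051 km.
buoy 3: 18.35 SM = 29.531 km.
Spread: 29.531 − 16.200 = 13.3 km.

13.3 km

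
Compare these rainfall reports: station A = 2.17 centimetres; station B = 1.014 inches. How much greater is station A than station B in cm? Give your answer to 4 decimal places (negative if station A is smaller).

-0.4056 cm

station B: 1.014 in = 2.575560 cm.
Difference: 2.170000 − 2.575560 = -0.4056 cm.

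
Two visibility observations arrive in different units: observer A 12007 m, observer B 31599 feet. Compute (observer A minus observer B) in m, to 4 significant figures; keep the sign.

2376 m

observer B: 31599 ft = 9631.38 m.
Difference: 12007.00 − 9631.38 = 2376 m.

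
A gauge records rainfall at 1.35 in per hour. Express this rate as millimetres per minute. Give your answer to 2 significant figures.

1.35 in/hour × 25.4 mm/in × 0.0166667 hour/minute = 0.57 mm/minute.

0.57 mm/minute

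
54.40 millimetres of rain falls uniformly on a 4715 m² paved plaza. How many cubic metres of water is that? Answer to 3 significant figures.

1 mm over 1 m² is 1 L, so volume = 54.4 × 4715 = 256496 L = 256 m³.

256 cubic metres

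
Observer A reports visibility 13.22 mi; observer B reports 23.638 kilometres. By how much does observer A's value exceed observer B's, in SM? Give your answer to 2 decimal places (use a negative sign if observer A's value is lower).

observer B: 23.638 km = 14.6880 SM.
Difference: 13.2200 − 14.6880 = -1.47 SM.

-1.47 SM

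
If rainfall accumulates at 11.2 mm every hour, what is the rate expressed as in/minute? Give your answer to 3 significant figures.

11.2 mm/hour × 0.0393701 in/mm × 0.0166667 hour/minute = 0.00735 in/minute.

0.00735 in/minute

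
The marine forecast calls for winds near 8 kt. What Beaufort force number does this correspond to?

Beaufort force 3

8 kt lies in the Beaufort 3 band (gentle breeze, 7–10 kt).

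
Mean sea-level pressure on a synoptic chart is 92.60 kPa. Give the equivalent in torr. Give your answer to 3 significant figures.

695 mmHg

1 kPa = 7.50062 mmHg, so 92.60 × 7.50062 = 695 mmHg.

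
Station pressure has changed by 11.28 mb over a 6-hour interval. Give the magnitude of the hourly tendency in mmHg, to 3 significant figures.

1.41 mmHg per hour

11.28 mb / 6 h × 0.750062 mmHg/mb = 1.41 mmHg/h.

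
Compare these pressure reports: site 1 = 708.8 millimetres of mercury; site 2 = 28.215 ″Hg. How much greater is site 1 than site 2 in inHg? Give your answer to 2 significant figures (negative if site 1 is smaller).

site 1: 708.8 mmHg = 27.9055 inHg.
Difference: 27.9055 − 28.2150 = -0.31 inHg.

-0.31 inHg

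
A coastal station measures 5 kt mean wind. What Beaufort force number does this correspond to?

5 kt lies in the Beaufort 2 band (light breeze, 4–6 kt).

Beaufort force 2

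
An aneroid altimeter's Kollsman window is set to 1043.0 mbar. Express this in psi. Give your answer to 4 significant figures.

15.13 psi

1 mb = 0.0145038 psi, so 1043.0 × 0.0145038 = 15.13 psi.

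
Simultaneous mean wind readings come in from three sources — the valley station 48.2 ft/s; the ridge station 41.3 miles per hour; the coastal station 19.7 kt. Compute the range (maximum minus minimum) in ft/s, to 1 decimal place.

27.3 ft/s

the ridge station: 41.3 mph = 60.573 ft/s.
the coastal station: 19.7 kt = 33.250 ft/s.
Spread: 60.573 − 33.250 = 27.3 ft/s.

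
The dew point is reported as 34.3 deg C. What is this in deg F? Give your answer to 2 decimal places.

93.74 °F

°F = °C × 9/5 + 32 = 34.3 × 1.8 + 32 = 93.74 °F.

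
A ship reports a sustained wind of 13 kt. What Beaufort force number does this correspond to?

13 kt lies in the Beaufort 4 band (moderate breeze, 11–16 kt).

Beaufort force 4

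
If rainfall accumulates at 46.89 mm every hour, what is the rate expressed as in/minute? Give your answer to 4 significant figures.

0.03077 in/minute

46.89 mm/hour × 0.0393701 in/mm × 0.0166667 hour/minute = 0.03077 in/minute.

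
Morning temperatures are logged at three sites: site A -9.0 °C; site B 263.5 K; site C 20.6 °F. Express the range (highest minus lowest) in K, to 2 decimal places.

3.32 K

site B: 263.5 K = -9.650 °C.
site C: 20.6 °F = -6.333 °C.
Spread: (-6.333) − (-9.650) = 3.317 °C.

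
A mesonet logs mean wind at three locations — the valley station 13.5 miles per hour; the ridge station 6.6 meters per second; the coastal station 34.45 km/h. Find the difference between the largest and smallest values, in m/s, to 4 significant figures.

the valley station: 13.5 mph = 6.03504 m/s.
the coastal station: 34.45 km/h = 9.56944 m/s.
Spread: 9.56944 − 6.03504 = 3.534 m/s.

3.534 m/s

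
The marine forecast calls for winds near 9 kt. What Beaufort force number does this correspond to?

Beaufort force 3

9 kt lies in the Beaufort 3 band (gentle breeze, 7–10 kt).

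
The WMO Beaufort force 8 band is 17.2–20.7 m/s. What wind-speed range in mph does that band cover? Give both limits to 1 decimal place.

17.2–20.7 m/s × 2.237 = 38.5–46.3 mph.

38.5 to 46.3 mph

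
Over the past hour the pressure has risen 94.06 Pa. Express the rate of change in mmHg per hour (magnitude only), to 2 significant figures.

94.06 Pa / 1 h × 0.00750062 mmHg/Pa = 0.71 mmHg/h.

0.71 mmHg per hour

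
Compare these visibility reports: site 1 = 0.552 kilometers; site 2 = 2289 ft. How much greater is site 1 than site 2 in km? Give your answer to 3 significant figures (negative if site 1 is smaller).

site 2: 2289 ft = 0.69769 km.
Difference: 0.55200 − 0.69769 = -0.146 km.

-0.146 km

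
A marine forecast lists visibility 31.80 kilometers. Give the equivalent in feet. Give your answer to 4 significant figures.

1 km = 3280.84 ft, so 31.80 × 3280.84 = 104300 ft.

104300 ft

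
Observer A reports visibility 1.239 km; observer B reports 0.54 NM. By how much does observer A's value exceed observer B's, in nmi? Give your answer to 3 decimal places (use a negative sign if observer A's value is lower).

0.129 nmi

observer A: 1.239 km = 0.66901 nmi.
Difference: 0.66901 − 0.54000 = 0.129 nmi.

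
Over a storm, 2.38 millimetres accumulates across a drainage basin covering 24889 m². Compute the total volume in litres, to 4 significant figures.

1 mm over 1 m² is 1 L, so volume = 2.38 × 24889 = 59235.82 L ≈ 59240 L.

59240 litres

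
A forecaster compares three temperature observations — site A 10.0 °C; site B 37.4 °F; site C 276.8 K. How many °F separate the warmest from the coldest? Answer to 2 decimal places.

site B: 37.4 °F = 3.000 °C.
site C: 276.8 K = 3.650 °C.
Spread: 10.000 − 3.000 = 7.000 °C = 12.60 °F.

12.60 °F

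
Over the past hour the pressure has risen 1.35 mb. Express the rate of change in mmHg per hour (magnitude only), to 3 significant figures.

1.35 mb / 1 h × 0.750062 mmHg/mb = 1.01 mmHg/h.

1.01 mmHg per hour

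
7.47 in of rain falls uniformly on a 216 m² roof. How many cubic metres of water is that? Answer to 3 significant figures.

41.0 cubic metres

Depth: 7.47 in × 25.4 = 189.738 mm.
1 mm over 1 m² is 1 L, so volume = 189.738 × 216 = 40983.408 L = 41.0 m³.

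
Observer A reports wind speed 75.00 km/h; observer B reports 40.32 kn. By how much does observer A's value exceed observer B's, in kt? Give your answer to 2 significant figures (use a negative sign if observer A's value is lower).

observer A: 75.00 km/h = 40.4968 kt.
Difference: 40.4968 − 40.3200 = 0.18 kt.

0.18 kt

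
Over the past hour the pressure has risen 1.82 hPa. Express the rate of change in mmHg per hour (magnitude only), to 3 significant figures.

1.37 mmHg per hour

1.82 hPa / 1 h × 0.750062 mmHg/hPa = 1.37 mmHg/h.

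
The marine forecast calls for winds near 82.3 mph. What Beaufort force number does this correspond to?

Beaufort force 12

82.3 mph = 36.8 m/s, which is Beaufort 12 (hurricane force, ≥32.7 m/s).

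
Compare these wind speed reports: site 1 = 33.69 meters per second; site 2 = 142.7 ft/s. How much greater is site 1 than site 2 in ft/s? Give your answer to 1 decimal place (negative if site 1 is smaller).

-32.2 ft/s

site 1: 33.69 m/s = 110.531 ft/s.
Difference: 110.531 − 142.700 = -32.2 ft/s.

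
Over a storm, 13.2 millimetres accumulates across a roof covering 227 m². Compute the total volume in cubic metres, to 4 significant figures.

1 mm over 1 m² is 1 L, so volume = 13.2 × 227 = 2996.4 L = 2.996 m³.

2.996 cubic metres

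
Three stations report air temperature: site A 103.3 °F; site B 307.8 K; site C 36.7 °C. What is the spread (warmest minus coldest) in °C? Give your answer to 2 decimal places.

site A: 103.3 °F = 39.611 °C.
site B: 307.8 K = 34.650 °C.
Spread: 39.611 − 34.650 = 4.961 °C.

4.96 °C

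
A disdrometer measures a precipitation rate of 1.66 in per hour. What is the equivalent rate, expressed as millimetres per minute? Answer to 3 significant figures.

0.703 mm/minute

1.66 in/hour × 25.4 mm/in × 0.0166667 hour/minute = 0.703 mm/minute.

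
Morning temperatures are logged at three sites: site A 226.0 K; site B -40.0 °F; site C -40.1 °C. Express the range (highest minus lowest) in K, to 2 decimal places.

7.15 K

site A: 226.0 K = -47.150 °C.
site B: -40.0 °F = -40.000 °C.
Spread: (-40.000) − (-47.150) = 7.150 °C.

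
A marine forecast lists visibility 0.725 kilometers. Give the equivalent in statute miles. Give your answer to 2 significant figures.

0.45 SM

1 km = 0.621371 SM, so 0.725 × 0.621371 = 0.45 SM.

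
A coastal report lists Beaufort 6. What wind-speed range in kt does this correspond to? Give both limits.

22 to 27 kt

Beaufort 6 (strong breeze) spans 22–27 knots.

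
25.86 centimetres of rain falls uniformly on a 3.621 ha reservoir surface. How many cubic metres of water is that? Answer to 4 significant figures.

Depth: 25.86 cm × 10 = 258.6 mm.
Area: 3.621 ha = 36210 m².
1 mm over 1 m² is 1 L, so volume = 258.6 × 36210 = 9363906 L = 9364 m³.

9364 cubic metres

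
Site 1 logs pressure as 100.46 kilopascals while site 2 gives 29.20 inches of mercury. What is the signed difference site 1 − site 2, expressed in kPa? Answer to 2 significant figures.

site 2: 29.20 inHg = 98.883 kPa.
Difference: 100.460 − 98.883 = 1.6 kPa.

1.6 kPa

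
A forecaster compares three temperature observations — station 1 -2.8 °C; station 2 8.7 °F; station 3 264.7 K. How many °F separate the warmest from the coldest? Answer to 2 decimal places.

station 2: 8.7 °F = -12.944 °C.
station 3: 264.7 K = -8.450 °C.
Spread: (-2.800) − (-12.944) = 10.144 °C = 18.26 °F.

18.26 °F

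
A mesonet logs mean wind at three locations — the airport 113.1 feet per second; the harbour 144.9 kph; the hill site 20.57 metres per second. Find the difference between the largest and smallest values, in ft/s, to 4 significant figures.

64.57 ft/s

the harbour: 144.9 km/h = 132.0538 ft/s.
the hill site: 20.57 m/s = 67.4869 ft/s.
Spread: 132.0538 − 67.4869 = 64.57 ft/s.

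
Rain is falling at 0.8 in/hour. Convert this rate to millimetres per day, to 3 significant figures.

488 mm/day

0.8 in/hour × 25.4 mm/in × 24 hour/day = 488 mm/day.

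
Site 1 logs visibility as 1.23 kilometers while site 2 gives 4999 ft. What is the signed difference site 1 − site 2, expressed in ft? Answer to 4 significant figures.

site 1: 1.23 km = 4035.433 ft.
Difference: 4035.433 − 4999.000 = -963.6 ft.

-963.6 ft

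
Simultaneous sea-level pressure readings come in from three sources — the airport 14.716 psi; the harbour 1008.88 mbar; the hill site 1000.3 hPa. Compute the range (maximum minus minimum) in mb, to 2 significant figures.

14 mb

the airport: 14.716 psi = 1014.63 mb.
the hill site: 1000.3 hPa = 1000.30 mb.
Spread: 1014.63 − 1000.30 = 14 mb.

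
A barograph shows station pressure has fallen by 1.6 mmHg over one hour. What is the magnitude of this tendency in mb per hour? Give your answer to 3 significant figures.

1.6 mmHg / 1 h × 1.33322 mb/mmHg = 2.13 mb/h.

2.13 mb per hour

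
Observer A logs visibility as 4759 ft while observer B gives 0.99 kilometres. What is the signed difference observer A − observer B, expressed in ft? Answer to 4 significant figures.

1511 ft

observer B: 0.99 km = 3248.03 ft.
Difference: 4759.00 − 3248.03 = 1511 ft.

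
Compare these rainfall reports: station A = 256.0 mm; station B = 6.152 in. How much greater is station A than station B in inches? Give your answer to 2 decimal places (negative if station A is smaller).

3.93 in

station A: 256.0 mm = 10.0787 in.
Difference: 10.0787 − 6.1520 = 3.93 in.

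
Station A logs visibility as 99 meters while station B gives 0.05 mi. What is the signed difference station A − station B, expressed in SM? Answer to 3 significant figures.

0.0115 SM

station A: 99 m = 0.061516 SM.
Difference: 0.061516 − 0.050000 = 0.0115 SM.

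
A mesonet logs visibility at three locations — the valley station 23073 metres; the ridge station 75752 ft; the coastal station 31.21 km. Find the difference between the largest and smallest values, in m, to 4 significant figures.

8137 m

the ridge station: 75752 ft = 23089.21 m.
the coastal station: 31.21 km = 31210.00 m.
Spread: 31210.00 − 23073.00 = 8137 m.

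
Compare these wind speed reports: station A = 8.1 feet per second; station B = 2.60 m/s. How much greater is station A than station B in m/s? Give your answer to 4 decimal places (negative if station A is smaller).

station A: 8.1 ft/s = 2.468880 m/s.
Difference: 2.468880 − 2.600000 = -0.1311 m/s.

-0.1311 m/s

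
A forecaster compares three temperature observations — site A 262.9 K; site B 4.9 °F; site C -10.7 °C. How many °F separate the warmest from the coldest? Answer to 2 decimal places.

8.65 °F

site A: 262.9 K = -10.250 °C.
site B: 4.9 °F = -15.056 °C.
Spread: (-10.250) − (-15.056) = 4.806 °C = 8.65 °F.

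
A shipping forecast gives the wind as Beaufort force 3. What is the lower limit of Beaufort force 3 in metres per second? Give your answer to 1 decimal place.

3.4 m/s

Beaufort 3 (gentle breeze) spans 3.4–5.4 m/s.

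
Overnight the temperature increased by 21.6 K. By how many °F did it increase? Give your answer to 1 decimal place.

Converting a difference, only the 9/5 scale factor applies: Δ°F = 21.6 × 1.8 = 38.9 °F.

38.9 °F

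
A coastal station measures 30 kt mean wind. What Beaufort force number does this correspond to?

Beaufort force 7

30 kt lies in the Beaufort 7 band (near gale, 28–33 kt).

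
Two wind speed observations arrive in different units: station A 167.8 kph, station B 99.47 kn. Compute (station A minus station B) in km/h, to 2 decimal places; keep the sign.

station B: 99.47 kt = 184.2184 km/h.
Difference: 167.8000 − 184.2184 = -16.42 km/h.

-16.42 km/h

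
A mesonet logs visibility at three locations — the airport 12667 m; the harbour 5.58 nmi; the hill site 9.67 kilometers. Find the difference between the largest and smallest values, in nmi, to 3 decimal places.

the airport: 12667 m = 6.83963 nmi.
the hill site: 9.67 km = 5.22138 nmi.
Spread: 6.83963 − 5.22138 = 1.618 nmi.

1.618 nmi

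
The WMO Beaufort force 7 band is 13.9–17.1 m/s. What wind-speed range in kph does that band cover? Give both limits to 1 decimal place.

50.0 to 61.6 km/h

13.9–17.1 m/s × 3.6 = 50.0–61.6 km/h.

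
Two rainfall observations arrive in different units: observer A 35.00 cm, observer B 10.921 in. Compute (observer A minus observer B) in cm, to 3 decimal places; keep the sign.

7.261 cm

observer B: 10.921 in = 27.73934 cm.
Difference: 35.00000 − 27.73934 = 7.261 cm.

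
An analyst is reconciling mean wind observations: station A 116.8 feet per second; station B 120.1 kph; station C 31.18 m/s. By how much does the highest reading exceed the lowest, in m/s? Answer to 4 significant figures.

4.421 m/s

station A: 116.8 ft/s = 35.60064 m/s.
station B: 120.1 km/h = 33.36111 m/s.
Spread: 35.60064 − 31.18000 = 4.421 m/s.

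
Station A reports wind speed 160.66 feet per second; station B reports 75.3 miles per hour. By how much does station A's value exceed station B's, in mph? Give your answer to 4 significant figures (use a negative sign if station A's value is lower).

34.24 mph

station A: 160.66 ft/s = 109.5409 mph.
Difference: 109.5409 − 75.3000 = 34.24 mph.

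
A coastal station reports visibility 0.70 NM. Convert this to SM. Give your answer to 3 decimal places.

0.806 SM

1 nmi = 1.15078 SM, so 0.70 × 1.15078 = 0.806 SM.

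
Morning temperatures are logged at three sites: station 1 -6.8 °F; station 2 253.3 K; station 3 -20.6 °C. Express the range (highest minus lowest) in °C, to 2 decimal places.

1.71 °C

station 1: -6.8 °F = -21.556 °C.
station 2: 253.3 K = -19.850 °C.
Spread: (-19.850) − (-21.556) = 1.706 °C.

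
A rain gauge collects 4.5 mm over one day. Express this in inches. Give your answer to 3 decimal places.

0.177 in

1 mm = 0.0393701 in, so 4.5 × 0.0393701 = 0.177 in.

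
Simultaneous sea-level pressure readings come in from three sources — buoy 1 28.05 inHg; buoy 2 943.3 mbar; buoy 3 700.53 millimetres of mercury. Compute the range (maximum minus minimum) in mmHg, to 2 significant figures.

buoy 1: 28.05 inHg = 712.47 mmHg.
buoy 2: 943.3 mb = 707.53 mmHg.
Spread: 712.47 − 700.53 = 12 mmHg.

12 mmHg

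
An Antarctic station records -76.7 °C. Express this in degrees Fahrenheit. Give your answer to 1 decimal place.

°F = °C × 9/5 + 32 = -76.7 × 1.8 + 32 = -106.1 °F.

-106.1 °F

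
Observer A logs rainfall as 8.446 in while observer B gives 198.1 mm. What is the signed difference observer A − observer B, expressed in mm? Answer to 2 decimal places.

observer A: 8.446 in = 214.5284 mm.
Difference: 214.5284 − 198.1000 = 16.43 mm.

16.43 mm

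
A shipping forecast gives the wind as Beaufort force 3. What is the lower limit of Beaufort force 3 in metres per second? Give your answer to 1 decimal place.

3.4 m/s

Beaufort 3 (gentle breeze) spans 3.4–5.4 m/s.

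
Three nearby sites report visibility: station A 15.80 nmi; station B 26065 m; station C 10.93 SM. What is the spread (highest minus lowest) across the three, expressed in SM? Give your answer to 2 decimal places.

station A: 15.80 nmi = 18.1823 SM.
station B: 26065 m = 16.1960 SM.
Spread: 18.1823 − 10.9300 = 7.25 SM.

7.25 SM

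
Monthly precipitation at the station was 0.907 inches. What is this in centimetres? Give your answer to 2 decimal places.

2.30 cm

1 in = 2.54 cm, so 0.907 × 2.54 = 2.30 cm.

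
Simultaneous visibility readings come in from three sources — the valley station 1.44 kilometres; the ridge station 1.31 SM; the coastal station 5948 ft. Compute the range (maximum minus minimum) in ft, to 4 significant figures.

2192 ft

the valley station: 1.44 km = 4724.41 ft.
the ridge station: 1.31 SM = 6916.80 ft.
Spread: 6916.80 − 4724.41 = 2192 ft.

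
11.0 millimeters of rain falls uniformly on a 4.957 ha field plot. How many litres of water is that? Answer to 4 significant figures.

545300 litres

Area: 4.957 ha = 49570 m².
1 mm over 1 m² is 1 L, so volume = 11 × 49570 = 545270 L ≈ 545300 L.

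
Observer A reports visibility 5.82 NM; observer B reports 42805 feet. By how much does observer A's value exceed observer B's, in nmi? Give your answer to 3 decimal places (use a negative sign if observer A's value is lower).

-1.225 nmi

observer B: 42805 ft = 7.04480 nmi.
Difference: 5.82000 − 7.04480 = -1.225 nmi.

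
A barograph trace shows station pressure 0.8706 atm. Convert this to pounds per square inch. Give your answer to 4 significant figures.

12.79 psi

1 atm = 14.6959 psi, so 0.8706 × 14.6959 = 12.79 psi.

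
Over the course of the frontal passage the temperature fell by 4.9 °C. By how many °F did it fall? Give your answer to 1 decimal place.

8.8 °F

For a temperature change the 32° offset cancels: Δ°F = 4.9 × 1.8 = 8.8 °F.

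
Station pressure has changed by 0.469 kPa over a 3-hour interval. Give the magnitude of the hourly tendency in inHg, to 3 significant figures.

0.469 kPa / 3 h × 0.2953 inHg/kPa = 0.0462 inHg/h.

0.0462 inHg per hour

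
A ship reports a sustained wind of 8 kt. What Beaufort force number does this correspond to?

Beaufort force 3

8 kt lies in the Beaufort 3 band (gentle breeze, 7–10 kt).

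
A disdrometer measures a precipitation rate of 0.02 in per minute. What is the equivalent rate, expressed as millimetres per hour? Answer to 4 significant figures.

0.02 in/minute × 25.4 mm/in × 60 minute/hour = 30.48 mm/hour.

30.48 mm/hour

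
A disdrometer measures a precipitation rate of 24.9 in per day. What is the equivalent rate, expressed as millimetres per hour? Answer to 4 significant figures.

24.9 in/day × 25.4 mm/in × 0.0416667 day/hour = 26.35 mm/hour.

26.35 mm/hour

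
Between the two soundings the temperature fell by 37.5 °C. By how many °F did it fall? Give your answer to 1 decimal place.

67.5 °F

For a temperature change the 32° offset cancels: Δ°F = 37.5 × 1.8 = 67.5 °F.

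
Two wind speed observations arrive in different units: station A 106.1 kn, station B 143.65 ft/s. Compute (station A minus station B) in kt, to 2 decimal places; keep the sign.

20.99 kt

station B: 143.65 ft/s = 85.1103 kt.
Difference: 106.1000 − 85.1103 = 20.99 kt.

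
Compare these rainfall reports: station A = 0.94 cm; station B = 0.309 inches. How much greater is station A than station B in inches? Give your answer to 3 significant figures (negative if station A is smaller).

station A: 0.94 cm = 0.370079 in.
Difference: 0.370079 − 0.309000 = 0.0611 in.

0.0611 in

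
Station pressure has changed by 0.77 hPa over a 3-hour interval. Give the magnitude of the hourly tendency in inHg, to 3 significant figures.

0.77 hPa / 3 h × 0.02953 inHg/hPa = 0.00758 inHg/h.

0.00758 inHg per hour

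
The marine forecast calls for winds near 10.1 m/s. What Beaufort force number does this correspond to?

10.1 m/s lies in the Beaufort 5 band (fresh breeze, 8.0–10.7 m/s).

Beaufort force 5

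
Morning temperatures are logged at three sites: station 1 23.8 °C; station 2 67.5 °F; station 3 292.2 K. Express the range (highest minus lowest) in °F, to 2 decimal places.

station 2: 67.5 °F = 19.722 °C.
station 3: 292.2 K = 19.050 °C.
Spread: 23.800 − 19.050 = 4.750 °C = 8.55 °F.

8.55 °F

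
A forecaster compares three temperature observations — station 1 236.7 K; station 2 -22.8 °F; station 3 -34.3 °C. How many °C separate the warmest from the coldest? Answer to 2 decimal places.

station 1: 236.7 K = -36.450 °C.
station 2: -22.8 °F = -30.444 °C.
Spread: (-30.444) − (-36.450) = 6.006 °C.

6.01 °C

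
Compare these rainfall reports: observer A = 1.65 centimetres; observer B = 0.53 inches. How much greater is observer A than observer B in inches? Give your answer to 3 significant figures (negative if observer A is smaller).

observer A: 1.65 cm = 0.64961 in.
Difference: 0.64961 − 0.53000 = 0.120 in.

0.120 in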